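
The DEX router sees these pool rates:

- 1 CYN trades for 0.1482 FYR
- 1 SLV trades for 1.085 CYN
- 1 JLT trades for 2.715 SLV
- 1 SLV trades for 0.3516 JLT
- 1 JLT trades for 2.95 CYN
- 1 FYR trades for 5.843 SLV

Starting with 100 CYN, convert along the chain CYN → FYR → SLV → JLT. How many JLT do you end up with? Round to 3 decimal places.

100 CYN × 0.1482 = 14.82 FYR
14.82 FYR × 5.843 = 86.59326 SLV
86.59326 SLV × 0.3516 = 30.446190216 JLT

30.446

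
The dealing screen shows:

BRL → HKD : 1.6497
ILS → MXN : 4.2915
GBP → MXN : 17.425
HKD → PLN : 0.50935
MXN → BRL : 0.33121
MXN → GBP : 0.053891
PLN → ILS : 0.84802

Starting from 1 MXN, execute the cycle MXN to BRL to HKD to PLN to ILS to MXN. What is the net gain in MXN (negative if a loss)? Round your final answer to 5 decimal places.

0.01284

1 MXN × 0.33121 = 0.33121 BRL
0.33121 BRL × 1.6497 = 0.546397137 HKD
0.546397137 HKD × 0.50935 = 0.27830738173095 PLN
0.27830738173095 PLN × 0.84802 = 0.236010225855480219 ILS
0.236010225855480219 ILS × 4.2915 = 1.0128378842587933598385 MXN
Net change: 1.0128378842587933598385 − 1 = 0.0128378842587933598385 MXN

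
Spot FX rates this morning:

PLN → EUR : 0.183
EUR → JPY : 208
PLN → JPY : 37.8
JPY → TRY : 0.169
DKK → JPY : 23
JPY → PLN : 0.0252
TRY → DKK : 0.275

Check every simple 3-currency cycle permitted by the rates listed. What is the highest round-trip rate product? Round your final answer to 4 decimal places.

1.0689

DKK→JPY→TRY→DKK: 23 × 0.169 × 0.275 = 1.06893
EUR→JPY→PLN→EUR: 208 × 0.0252 × 0.183 = 0.95921
Maximum is DKK→JPY→TRY→DKK at 1.0689; arbitrage exists.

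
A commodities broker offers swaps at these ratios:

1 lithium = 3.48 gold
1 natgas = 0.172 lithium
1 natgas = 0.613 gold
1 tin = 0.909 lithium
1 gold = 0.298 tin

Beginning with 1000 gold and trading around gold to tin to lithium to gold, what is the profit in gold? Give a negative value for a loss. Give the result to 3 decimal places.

1000 gold × 0.298 = 298 tin
298 tin × 0.909 = 270.882 lithium
270.882 lithium × 3.48 = 942.66936 gold
Net change: 942.66936 − 1000 = -57.33064 gold

-57.331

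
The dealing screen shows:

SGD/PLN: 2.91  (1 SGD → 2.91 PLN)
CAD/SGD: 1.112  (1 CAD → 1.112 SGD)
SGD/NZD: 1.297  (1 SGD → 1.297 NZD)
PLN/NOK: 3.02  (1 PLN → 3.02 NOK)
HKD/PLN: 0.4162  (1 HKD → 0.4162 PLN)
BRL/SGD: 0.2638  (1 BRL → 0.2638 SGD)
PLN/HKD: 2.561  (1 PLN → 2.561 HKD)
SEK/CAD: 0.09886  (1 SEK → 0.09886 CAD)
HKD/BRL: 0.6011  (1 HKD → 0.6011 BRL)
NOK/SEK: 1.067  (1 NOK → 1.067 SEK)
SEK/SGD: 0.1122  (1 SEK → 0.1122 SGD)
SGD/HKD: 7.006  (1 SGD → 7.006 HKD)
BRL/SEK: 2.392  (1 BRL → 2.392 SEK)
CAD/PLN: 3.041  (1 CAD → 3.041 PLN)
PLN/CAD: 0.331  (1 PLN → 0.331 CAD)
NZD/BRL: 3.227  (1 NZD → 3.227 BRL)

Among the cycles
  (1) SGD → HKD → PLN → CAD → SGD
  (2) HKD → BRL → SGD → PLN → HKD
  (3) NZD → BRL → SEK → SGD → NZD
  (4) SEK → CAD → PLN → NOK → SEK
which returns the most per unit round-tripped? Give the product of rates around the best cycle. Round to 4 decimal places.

1.1817

(1) 7.006 × 0.4162 × 0.331 × 1.112 = 1.07326
(2) 0.6011 × 0.2638 × 2.91 × 2.561 = 1.18175
(3) 3.227 × 2.392 × 0.1122 × 1.297 = 1.12329
(4) 0.09886 × 3.041 × 3.02 × 1.067 = 0.96874
Highest is cycle (2) at 1.1817 (>1, arbitrage).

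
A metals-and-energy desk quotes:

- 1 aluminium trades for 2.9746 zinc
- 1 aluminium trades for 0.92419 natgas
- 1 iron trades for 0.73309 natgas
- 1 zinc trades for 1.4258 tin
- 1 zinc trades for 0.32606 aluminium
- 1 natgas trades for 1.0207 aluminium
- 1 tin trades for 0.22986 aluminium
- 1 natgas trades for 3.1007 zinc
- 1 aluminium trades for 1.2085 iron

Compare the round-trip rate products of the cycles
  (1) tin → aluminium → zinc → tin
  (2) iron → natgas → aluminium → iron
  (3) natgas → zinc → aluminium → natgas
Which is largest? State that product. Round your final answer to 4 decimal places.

(1) 0.22986 × 2.9746 × 1.4258 = 0.97488
(2) 0.73309 × 1.0207 × 1.2085 = 0.90428
(3) 3.1007 × 0.32606 × 0.92419 = 0.93437
Highest is cycle (1) at 0.9749 (≤1, no arbitrage).

0.9749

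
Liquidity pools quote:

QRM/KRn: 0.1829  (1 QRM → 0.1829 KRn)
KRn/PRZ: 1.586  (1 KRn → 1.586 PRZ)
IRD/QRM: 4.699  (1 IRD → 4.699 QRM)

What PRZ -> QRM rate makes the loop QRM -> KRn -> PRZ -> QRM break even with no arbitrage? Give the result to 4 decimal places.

3.4473

Known legs of the cycle: 0.1829 × 1.586 = 0.2900794
For no arbitrage the full-cycle product must be 1, so the missing rate is 1 / 0.2900794 ≈ 3.447332.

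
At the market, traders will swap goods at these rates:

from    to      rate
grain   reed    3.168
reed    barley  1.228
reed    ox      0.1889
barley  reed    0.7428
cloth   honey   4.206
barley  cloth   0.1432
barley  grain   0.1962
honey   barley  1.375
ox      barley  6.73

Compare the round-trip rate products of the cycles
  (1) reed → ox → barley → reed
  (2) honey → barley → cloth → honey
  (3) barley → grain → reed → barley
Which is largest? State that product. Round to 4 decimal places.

0.9443

(1) 0.1889 × 6.73 × 0.7428 = 0.94432
(2) 1.375 × 0.1432 × 4.206 = 0.82816
(3) 0.1962 × 3.168 × 1.228 = 0.76328
Highest is cycle (1) at 0.9443 (≤1, no arbitrage).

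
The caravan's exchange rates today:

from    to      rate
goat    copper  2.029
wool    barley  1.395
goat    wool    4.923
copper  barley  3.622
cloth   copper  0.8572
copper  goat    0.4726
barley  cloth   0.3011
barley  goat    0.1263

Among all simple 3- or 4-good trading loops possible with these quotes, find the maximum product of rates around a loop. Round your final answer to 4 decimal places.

0.9348

barley→cloth→copper→barley: 0.3011 × 0.8572 × 3.622 = 0.93485
barley→goat→copper→barley: 0.1263 × 2.029 × 3.622 = 0.92818
barley→goat→wool→barley: 0.1263 × 4.923 × 1.395 = 0.86738
Maximum is barley→cloth→copper→barley at 0.9348; no arbitrage — every cycle loses value.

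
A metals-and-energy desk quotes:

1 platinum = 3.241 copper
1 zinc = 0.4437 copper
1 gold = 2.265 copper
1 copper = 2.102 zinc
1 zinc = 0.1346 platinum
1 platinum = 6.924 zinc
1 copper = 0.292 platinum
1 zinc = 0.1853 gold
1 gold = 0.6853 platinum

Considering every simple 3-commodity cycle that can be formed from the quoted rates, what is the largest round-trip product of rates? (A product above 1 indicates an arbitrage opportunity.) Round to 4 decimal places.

platinum→copper→zinc→platinum: 3.241 × 2.102 × 0.1346 = 0.91697
platinum→zinc→copper→platinum: 6.924 × 0.4437 × 0.292 = 0.89708
gold→copper→zinc→gold: 2.265 × 2.102 × 0.1853 = 0.88222
platinum→zinc→gold→platinum: 6.924 × 0.1853 × 0.6853 = 0.87925
Maximum is platinum→copper→zinc→platinum at 0.9170; no arbitrage — every cycle loses value.

0.9170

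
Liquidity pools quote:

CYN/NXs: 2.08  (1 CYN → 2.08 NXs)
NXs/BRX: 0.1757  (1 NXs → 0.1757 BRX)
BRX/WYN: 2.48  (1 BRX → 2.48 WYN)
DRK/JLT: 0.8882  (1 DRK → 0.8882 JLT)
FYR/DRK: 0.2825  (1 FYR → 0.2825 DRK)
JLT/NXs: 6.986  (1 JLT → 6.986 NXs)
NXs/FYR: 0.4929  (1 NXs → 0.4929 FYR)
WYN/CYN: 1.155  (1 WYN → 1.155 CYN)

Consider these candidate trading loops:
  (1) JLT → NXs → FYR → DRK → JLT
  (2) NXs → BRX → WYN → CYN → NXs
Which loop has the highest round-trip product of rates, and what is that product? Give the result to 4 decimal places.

(1) 6.986 × 0.4929 × 0.2825 × 0.8882 = 0.86401
(2) 0.1757 × 2.48 × 1.155 × 2.08 = 1.04681
Highest is cycle (2) at 1.0468 (>1, arbitrage).

1.0468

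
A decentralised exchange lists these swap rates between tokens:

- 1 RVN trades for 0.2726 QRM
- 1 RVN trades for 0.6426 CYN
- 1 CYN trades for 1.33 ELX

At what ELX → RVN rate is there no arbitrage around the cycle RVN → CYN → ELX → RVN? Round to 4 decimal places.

Known legs of the cycle: 0.6426 × 1.33 = 0.854658
For no arbitrage the full-cycle product must be 1, so the missing rate is 1 / 0.854658 ≈ 1.170059.

1.1701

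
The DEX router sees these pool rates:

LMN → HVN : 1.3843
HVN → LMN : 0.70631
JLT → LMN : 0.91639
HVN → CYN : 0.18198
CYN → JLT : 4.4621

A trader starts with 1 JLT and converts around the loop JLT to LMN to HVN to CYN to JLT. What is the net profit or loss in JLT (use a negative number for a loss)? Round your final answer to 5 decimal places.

0.03009

1 JLT × 0.91639 = 0.91639 LMN
0.91639 LMN × 1.3843 = 1.268558677 HVN
1.268558677 HVN × 0.18198 = 0.23085230804046 CYN
0.23085230804046 CYN × 4.4621 = 1.030086083707336566 JLT
Net change: 1.030086083707336566 − 1 = 0.030086083707336566 JLT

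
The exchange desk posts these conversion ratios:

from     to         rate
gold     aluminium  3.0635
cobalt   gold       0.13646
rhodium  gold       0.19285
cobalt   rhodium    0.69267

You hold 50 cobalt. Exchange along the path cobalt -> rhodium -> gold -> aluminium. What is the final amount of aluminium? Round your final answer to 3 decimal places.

20.461

50 cobalt × 0.69267 = 34.6335 rhodium
34.6335 rhodium × 0.19285 = 6.679070475 gold
6.679070475 gold × 3.0635 = 20.4613324001625 aluminium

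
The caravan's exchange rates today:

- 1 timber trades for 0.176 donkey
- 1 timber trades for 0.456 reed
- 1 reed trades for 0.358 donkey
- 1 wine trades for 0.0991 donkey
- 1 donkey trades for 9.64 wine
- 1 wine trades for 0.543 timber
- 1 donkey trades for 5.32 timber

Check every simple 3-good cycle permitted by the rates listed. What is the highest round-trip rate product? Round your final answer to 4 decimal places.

wine→timber→donkey→wine: 0.543 × 0.176 × 9.64 = 0.92128
timber→reed→donkey→timber: 0.456 × 0.358 × 5.32 = 0.86848
Maximum is wine→timber→donkey→wine at 0.9213; no arbitrage — every cycle loses value.

0.9213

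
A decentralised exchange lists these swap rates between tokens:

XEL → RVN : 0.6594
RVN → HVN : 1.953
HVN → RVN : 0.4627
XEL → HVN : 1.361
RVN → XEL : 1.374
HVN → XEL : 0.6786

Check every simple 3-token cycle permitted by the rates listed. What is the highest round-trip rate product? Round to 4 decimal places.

0.8739

XEL→RVN→HVN→XEL: 0.6594 × 1.953 × 0.6786 = 0.87391
XEL→HVN→RVN→XEL: 1.361 × 0.4627 × 1.374 = 0.86526
Maximum is XEL→RVN→HVN→XEL at 0.8739; no arbitrage — every cycle loses value.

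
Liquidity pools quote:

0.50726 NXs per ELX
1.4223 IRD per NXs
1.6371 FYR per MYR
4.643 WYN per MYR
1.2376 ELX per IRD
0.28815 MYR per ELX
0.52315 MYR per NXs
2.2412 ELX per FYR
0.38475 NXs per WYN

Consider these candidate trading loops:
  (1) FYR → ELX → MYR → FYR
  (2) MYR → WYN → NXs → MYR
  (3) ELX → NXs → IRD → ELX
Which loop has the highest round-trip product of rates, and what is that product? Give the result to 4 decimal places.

1.0572

(1) 2.2412 × 0.28815 × 1.6371 = 1.05724
(2) 4.643 × 0.38475 × 0.52315 = 0.93455
(3) 0.50726 × 1.4223 × 1.2376 = 0.89290
Highest is cycle (1) at 1.0572 (>1, arbitrage).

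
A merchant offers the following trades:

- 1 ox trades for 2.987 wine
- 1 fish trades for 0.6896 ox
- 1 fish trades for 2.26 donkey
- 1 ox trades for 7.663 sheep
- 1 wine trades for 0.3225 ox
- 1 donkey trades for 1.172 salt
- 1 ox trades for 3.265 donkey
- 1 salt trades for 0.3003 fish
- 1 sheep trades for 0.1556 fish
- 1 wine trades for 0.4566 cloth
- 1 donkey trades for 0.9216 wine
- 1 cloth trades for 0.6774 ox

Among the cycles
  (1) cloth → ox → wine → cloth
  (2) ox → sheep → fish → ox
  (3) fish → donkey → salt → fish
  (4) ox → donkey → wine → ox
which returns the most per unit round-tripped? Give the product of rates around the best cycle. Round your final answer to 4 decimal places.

(1) 0.6774 × 2.987 × 0.4566 = 0.92388
(2) 7.663 × 0.1556 × 0.6896 = 0.82225
(3) 2.26 × 1.172 × 0.3003 = 0.79541
(4) 3.265 × 0.9216 × 0.3225 = 0.97041
Highest is cycle (4) at 0.9704 (≤1, no arbitrage).

0.9704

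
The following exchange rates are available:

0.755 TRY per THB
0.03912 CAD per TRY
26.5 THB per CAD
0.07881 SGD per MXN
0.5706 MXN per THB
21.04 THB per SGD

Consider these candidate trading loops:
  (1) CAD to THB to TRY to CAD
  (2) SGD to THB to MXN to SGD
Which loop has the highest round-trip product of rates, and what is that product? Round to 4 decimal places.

(1) 26.5 × 0.755 × 0.03912 = 0.78269
(2) 21.04 × 0.5706 × 0.07881 = 0.94615
Highest is cycle (2) at 0.9461 (≤1, no arbitrage).

0.9461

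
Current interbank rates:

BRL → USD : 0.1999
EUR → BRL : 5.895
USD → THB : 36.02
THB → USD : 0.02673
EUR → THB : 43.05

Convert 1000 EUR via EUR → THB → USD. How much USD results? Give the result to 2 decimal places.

1150.73

1000 EUR × 43.05 = 43050 THB
43050 THB × 0.02673 = 1150.7265 USD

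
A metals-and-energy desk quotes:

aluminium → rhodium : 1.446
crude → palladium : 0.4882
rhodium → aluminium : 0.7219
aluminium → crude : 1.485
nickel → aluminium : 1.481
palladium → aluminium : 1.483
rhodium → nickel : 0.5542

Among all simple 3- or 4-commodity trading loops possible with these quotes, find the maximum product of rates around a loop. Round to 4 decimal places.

1.1868

aluminium→rhodium→nickel→aluminium: 1.446 × 0.5542 × 1.481 = 1.18683
palladium→aluminium→crude→palladium: 1.483 × 1.485 × 0.4882 = 1.07514
Maximum is aluminium→rhodium→nickel→aluminium at 1.1868; arbitrage exists.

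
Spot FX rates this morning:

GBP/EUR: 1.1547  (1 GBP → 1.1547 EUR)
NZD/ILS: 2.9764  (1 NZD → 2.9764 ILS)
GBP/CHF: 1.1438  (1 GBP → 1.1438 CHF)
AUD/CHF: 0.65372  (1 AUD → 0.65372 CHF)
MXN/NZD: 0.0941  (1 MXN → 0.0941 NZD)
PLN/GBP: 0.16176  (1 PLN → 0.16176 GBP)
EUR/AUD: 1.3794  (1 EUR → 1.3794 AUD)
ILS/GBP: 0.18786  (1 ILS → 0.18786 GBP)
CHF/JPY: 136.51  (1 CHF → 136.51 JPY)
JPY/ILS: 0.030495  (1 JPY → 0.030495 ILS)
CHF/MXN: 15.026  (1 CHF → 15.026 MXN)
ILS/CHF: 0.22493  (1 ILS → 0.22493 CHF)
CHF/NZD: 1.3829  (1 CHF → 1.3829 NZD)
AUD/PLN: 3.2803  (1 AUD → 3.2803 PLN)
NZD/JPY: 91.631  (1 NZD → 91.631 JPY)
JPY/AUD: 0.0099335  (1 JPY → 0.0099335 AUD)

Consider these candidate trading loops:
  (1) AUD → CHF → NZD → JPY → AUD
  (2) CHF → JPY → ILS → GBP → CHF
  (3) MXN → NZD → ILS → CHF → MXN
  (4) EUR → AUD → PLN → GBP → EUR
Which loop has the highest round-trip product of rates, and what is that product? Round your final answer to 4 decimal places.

(1) 0.65372 × 1.3829 × 91.631 × 0.0099335 = 0.82286
(2) 136.51 × 0.030495 × 0.18786 × 1.1438 = 0.89449
(3) 0.0941 × 2.9764 × 0.22493 × 15.026 = 0.94661
(4) 1.3794 × 3.2803 × 0.16176 × 1.1547 = 0.84517
Highest is cycle (3) at 0.9466 (≤1, no arbitrage).

0.9466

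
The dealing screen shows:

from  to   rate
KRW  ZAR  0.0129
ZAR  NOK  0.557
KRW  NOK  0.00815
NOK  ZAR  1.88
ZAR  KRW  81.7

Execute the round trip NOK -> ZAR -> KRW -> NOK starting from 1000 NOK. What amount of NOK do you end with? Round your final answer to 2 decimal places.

1000 NOK × 1.88 = 1880 ZAR
1880 ZAR × 81.7 = 153596 KRW
153596 KRW × 0.00815 = 1251.8074 NOK

1251.81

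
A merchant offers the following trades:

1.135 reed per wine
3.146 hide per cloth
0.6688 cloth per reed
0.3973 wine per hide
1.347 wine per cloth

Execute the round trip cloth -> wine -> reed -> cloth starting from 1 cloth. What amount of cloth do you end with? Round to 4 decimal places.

1 cloth × 1.347 = 1.347 wine
1.347 wine × 1.135 = 1.528845 reed
1.528845 reed × 0.6688 = 1.022491536 cloth

1.0225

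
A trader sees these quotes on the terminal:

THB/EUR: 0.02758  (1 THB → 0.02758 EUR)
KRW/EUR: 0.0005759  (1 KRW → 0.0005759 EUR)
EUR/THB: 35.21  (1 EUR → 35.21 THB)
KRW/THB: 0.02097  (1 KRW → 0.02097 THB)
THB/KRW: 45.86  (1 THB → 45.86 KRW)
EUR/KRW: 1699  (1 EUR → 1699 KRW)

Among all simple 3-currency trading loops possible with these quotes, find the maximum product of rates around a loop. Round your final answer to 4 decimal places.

THB→EUR→KRW→THB: 0.02758 × 1699 × 0.02097 = 0.98262
THB→KRW→EUR→THB: 45.86 × 0.0005759 × 35.21 = 0.92992
Maximum is THB→EUR→KRW→THB at 0.9826; no arbitrage — every cycle loses value.

0.9826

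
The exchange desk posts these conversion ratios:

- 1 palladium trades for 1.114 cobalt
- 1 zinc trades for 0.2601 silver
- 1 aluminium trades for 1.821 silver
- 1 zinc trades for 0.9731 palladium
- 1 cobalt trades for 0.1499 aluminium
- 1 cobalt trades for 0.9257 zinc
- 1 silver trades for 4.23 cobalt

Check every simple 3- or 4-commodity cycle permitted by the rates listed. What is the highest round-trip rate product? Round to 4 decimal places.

silver→cobalt→aluminium→silver: 4.23 × 0.1499 × 1.821 = 1.15465
silver→cobalt→zinc→silver: 4.23 × 0.9257 × 0.2601 = 1.01848
palladium→cobalt→zinc→palladium: 1.114 × 0.9257 × 0.9731 = 1.00349
Maximum is silver→cobalt→aluminium→silver at 1.1547; arbitrage exists.

1.1547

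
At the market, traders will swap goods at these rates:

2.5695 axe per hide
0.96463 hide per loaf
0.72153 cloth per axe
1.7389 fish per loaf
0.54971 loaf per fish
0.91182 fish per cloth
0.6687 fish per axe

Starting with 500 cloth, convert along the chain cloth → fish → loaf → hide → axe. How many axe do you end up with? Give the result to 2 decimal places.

500 cloth × 0.91182 = 455.91 fish
455.91 fish × 0.54971 = 250.6182861 loaf
250.6182861 loaf × 0.96463 = 241.753917320643 hide
241.753917320643 hide × 2.5695 = 621.1866905553921885 axe

621.19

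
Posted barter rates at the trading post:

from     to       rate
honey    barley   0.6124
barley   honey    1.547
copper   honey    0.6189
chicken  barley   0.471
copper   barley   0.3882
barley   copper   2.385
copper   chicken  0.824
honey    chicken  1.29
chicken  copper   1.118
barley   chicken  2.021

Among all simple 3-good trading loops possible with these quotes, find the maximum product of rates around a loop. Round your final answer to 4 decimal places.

0.9399

honey→chicken→barley→honey: 1.29 × 0.471 × 1.547 = 0.93994
copper→chicken→barley→copper: 0.824 × 0.471 × 2.385 = 0.92563
copper→honey→barley→copper: 0.6189 × 0.6124 × 2.385 = 0.90395
copper→honey→chicken→copper: 0.6189 × 1.29 × 1.118 = 0.89259
copper→barley→chicken→copper: 0.3882 × 2.021 × 1.118 = 0.87713
Maximum is honey→chicken→barley→honey at 0.9399; no arbitrage — every cycle loses value.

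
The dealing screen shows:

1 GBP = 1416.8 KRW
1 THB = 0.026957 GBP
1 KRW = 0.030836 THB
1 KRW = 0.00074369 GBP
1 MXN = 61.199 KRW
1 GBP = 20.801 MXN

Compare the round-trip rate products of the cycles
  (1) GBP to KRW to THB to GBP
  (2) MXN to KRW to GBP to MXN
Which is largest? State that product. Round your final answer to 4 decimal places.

(1) 1416.8 × 0.030836 × 0.026957 = 1.17771
(2) 61.199 × 0.00074369 × 20.801 = 0.94672
Highest is cycle (1) at 1.1777 (>1, arbitrage).

1.1777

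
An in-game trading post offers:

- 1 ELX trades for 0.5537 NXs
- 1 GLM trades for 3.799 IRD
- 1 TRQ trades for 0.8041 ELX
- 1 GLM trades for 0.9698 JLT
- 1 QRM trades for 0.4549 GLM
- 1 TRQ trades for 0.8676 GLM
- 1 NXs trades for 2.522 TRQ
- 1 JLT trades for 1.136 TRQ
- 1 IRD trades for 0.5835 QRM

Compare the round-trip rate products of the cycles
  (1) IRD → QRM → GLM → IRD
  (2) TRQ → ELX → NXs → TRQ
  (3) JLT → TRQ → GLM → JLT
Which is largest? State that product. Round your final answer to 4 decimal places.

(1) 0.5835 × 0.4549 × 3.799 = 1.00838
(2) 0.8041 × 0.5537 × 2.522 = 1.12287
(3) 1.136 × 0.8676 × 0.9698 = 0.95583
Highest is cycle (2) at 1.1229 (>1, arbitrage).

1.1229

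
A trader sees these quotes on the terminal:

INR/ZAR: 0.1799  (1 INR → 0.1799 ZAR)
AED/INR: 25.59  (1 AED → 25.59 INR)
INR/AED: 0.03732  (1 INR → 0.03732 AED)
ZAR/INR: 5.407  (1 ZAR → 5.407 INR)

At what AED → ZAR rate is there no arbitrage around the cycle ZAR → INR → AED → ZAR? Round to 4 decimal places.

4.9557

Known legs of the cycle: 5.407 × 0.03732 = 0.20178924
For no arbitrage the full-cycle product must be 1, so the missing rate is 1 / 0.20178924 ≈ 4.955666.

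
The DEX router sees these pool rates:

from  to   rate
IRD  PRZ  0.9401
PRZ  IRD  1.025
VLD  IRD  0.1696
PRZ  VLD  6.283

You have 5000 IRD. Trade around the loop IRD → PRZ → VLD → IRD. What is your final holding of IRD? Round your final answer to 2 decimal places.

5000 IRD × 0.9401 = 4700.5 PRZ
4700.5 PRZ × 6.283 = 29533.2415 VLD
29533.2415 VLD × 0.1696 = 5008.8377584 IRD

5008.84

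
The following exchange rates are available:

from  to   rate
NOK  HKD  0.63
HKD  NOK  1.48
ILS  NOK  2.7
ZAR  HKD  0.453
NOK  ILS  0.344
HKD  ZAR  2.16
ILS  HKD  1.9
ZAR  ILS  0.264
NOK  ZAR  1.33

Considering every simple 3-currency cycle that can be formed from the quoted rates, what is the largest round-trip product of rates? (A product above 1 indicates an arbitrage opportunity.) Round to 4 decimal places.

ILS→HKD→ZAR→ILS: 1.9 × 2.16 × 0.264 = 1.08346
ILS→HKD→NOK→ILS: 1.9 × 1.48 × 0.344 = 0.96733
ILS→NOK→ZAR→ILS: 2.7 × 1.33 × 0.264 = 0.94802
NOK→ZAR→HKD→NOK: 1.33 × 0.453 × 1.48 = 0.89169
Maximum is ILS→HKD→ZAR→ILS at 1.0835; arbitrage exists.

1.0835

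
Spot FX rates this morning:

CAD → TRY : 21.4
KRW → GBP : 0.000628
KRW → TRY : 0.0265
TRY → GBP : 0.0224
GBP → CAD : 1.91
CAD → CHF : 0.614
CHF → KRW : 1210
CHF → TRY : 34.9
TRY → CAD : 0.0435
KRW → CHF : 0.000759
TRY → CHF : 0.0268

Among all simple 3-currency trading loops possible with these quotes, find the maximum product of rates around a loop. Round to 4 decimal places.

0.9321

TRY→CAD→CHF→TRY: 0.0435 × 0.614 × 34.9 = 0.93214
TRY→GBP→CAD→TRY: 0.0224 × 1.91 × 21.4 = 0.91558
KRW→TRY→CHF→KRW: 0.0265 × 0.0268 × 1210 = 0.85934
Maximum is TRY→CAD→CHF→TRY at 0.9321; no arbitrage — every cycle loses value.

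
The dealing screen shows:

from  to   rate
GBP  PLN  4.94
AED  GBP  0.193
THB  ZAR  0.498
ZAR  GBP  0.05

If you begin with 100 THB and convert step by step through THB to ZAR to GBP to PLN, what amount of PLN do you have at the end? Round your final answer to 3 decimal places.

100 THB × 0.498 = 49.8 ZAR
49.8 ZAR × 0.05 = 2.49 GBP
2.49 GBP × 4.94 = 12.3006 PLN

12.301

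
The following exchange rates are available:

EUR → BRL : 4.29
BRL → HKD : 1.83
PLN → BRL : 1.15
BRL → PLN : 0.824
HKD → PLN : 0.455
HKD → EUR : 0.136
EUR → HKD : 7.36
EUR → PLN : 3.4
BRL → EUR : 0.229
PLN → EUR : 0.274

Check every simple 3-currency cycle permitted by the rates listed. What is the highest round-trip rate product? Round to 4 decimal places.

1.0677

HKD→EUR→BRL→HKD: 0.136 × 4.29 × 1.83 = 1.06770
BRL→PLN→EUR→BRL: 0.824 × 0.274 × 4.29 = 0.96858
HKD→PLN→BRL→HKD: 0.455 × 1.15 × 1.83 = 0.95755
HKD→PLN→EUR→HKD: 0.455 × 0.274 × 7.36 = 0.91757
BRL→EUR→PLN→BRL: 0.229 × 3.4 × 1.15 = 0.89539
Maximum is HKD→EUR→BRL→HKD at 1.0677; arbitrage exists.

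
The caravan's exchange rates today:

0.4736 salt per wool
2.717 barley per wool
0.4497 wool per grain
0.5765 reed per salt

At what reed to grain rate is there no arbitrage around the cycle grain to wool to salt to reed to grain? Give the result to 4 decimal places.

8.1445

Known legs of the cycle: 0.4497 × 0.4736 × 0.5765 = 0.12278177088
For no arbitrage the full-cycle product must be 1, so the missing rate is 1 / 0.12278177088 ≈ 8.144531.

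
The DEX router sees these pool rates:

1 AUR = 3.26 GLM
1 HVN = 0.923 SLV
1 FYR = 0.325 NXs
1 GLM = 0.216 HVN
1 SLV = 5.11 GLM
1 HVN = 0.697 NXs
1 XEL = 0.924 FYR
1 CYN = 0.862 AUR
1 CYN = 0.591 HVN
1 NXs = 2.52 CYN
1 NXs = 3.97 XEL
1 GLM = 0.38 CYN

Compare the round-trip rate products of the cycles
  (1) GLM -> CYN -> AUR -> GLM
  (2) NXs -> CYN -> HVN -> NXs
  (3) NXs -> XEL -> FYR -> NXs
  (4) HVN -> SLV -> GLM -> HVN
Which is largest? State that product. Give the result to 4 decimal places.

1.1922

(1) 0.38 × 0.862 × 3.26 = 1.06785
(2) 2.52 × 0.591 × 0.697 = 1.03806
(3) 3.97 × 0.924 × 0.325 = 1.19219
(4) 0.923 × 5.11 × 0.216 = 1.01877
Highest is cycle (3) at 1.1922 (>1, arbitrage).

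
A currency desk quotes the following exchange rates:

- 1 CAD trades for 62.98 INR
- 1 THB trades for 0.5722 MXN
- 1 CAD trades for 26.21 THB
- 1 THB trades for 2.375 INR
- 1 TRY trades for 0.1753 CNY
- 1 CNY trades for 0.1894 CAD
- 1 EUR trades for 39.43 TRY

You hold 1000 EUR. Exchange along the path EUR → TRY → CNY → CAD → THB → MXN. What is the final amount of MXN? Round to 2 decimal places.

1000 EUR × 39.43 = 39430 TRY
39430 TRY × 0.1753 = 6912.079 CNY
6912.079 CNY × 0.1894 = 1309.1477626 CAD
1309.1477626 CAD × 26.21 = 34312.762857746 THB
34312.762857746 THB × 0.5722 = 19633.7629072022612 MXN

19633.76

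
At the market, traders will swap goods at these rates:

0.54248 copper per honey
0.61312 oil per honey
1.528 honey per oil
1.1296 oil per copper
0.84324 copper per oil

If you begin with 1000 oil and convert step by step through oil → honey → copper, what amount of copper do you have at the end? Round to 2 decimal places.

1000 oil × 1.528 = 1528 honey
1528 honey × 0.54248 = 828.90944 copper

828.91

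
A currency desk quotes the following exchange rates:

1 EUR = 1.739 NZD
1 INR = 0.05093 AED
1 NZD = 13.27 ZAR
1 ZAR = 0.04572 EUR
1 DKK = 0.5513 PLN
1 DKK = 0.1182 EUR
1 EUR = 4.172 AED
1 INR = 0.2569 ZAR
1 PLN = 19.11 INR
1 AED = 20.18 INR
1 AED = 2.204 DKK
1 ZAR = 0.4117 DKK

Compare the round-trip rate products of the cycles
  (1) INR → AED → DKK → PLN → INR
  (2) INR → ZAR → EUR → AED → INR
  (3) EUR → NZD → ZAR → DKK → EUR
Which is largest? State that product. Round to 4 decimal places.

1.1826

(1) 0.05093 × 2.204 × 0.5513 × 19.11 = 1.18259
(2) 0.2569 × 0.04572 × 4.172 × 20.18 = 0.98886
(3) 1.739 × 13.27 × 0.4117 × 0.1182 = 1.12297
Highest is cycle (1) at 1.1826 (>1, arbitrage).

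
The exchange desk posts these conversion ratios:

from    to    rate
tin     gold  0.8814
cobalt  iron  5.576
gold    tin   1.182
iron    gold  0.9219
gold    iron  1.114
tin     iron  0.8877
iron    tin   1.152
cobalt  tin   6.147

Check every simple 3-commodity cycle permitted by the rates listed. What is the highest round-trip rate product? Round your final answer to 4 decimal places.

tin→gold→iron→tin: 0.8814 × 1.114 × 1.152 = 1.13113
tin→iron→gold→tin: 0.8877 × 0.9219 × 1.182 = 0.96731
Maximum is tin→gold→iron→tin at 1.1311; arbitrage exists.

1.1311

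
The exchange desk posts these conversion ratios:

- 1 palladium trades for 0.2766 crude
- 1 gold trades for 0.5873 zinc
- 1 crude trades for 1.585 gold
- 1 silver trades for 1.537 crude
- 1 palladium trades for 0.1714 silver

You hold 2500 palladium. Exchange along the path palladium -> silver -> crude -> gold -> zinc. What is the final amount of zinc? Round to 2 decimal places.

2500 palladium × 0.1714 = 428.5 silver
428.5 silver × 1.537 = 658.6045 crude
658.6045 crude × 1.585 = 1043.8881325 gold
1043.8881325 gold × 0.5873 = 613.07550021725 zinc

613.08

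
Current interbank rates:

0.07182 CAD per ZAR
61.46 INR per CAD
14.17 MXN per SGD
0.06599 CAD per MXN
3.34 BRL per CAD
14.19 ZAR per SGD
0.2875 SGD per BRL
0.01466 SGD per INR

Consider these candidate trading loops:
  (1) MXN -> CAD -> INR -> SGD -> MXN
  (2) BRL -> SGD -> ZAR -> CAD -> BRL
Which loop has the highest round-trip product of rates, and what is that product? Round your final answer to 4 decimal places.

0.9786

(1) 0.06599 × 61.46 × 0.01466 × 14.17 = 0.84251
(2) 0.2875 × 14.19 × 0.07182 × 3.34 = 0.97862
Highest is cycle (2) at 0.9786 (≤1, no arbitrage).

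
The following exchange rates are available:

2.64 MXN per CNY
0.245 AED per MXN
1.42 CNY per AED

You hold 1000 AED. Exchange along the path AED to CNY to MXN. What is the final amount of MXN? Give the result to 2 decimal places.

3748.80

1000 AED × 1.42 = 1420 CNY
1420 CNY × 2.64 = 3748.8 MXN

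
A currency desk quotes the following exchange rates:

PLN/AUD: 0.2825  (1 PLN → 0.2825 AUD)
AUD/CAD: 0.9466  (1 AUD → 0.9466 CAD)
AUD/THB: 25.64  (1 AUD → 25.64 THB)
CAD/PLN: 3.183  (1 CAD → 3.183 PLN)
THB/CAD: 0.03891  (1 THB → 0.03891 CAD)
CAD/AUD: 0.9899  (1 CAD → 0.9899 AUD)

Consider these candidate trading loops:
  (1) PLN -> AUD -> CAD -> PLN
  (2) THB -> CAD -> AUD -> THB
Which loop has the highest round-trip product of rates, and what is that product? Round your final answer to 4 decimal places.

0.9876

(1) 0.2825 × 0.9466 × 3.183 = 0.85118
(2) 0.03891 × 0.9899 × 25.64 = 0.98758
Highest is cycle (2) at 0.9876 (≤1, no arbitrage).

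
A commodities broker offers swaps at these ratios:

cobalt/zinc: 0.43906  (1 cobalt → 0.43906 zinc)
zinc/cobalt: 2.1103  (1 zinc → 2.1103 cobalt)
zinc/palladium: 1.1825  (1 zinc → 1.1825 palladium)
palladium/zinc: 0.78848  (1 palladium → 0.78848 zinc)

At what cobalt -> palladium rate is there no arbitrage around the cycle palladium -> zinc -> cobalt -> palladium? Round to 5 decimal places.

0.60099

Known legs of the cycle: 0.78848 × 2.1103 = 1.663929344
For no arbitrage the full-cycle product must be 1, so the missing rate is 1 / 1.663929344 ≈ 0.6009871.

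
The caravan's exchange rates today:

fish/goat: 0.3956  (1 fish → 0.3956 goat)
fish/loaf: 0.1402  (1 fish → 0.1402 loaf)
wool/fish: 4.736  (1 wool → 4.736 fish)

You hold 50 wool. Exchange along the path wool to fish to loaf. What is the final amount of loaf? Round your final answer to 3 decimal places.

50 wool × 4.736 = 236.8 fish
236.8 fish × 0.1402 = 33.19936 loaf

33.199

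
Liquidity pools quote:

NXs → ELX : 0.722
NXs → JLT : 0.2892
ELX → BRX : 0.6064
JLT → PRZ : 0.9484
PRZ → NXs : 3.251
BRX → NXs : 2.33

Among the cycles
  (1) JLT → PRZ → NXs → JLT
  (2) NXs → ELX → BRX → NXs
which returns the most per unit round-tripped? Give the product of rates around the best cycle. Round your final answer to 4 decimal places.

1.0201

(1) 0.9484 × 3.251 × 0.2892 = 0.89168
(2) 0.722 × 0.6064 × 2.33 = 1.02012
Highest is cycle (2) at 1.0201 (>1, arbitrage).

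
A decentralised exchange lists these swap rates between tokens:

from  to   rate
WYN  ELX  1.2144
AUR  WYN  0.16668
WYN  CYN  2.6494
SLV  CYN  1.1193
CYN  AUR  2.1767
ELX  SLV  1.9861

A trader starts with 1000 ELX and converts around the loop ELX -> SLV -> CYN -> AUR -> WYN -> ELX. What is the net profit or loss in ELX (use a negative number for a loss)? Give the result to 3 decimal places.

-20.529

1000 ELX × 1.9861 = 1986.1 SLV
1986.1 SLV × 1.1193 = 2223.04173 CYN
2223.04173 CYN × 2.1767 = 4838.894933691 AUR
4838.894933691 AUR × 0.16668 = 806.54700754761588 WYN
806.54700754761588 WYN × 1.2144 = 979.470685965824724672 ELX
Net change: 979.470685965824724672 − 1000 = -20.529314034175275328 ELX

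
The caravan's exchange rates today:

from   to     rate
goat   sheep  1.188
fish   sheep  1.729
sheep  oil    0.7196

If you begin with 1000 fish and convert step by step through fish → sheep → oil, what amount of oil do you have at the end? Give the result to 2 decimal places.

1244.19

1000 fish × 1.729 = 1729 sheep
1729 sheep × 0.7196 = 1244.1884 oil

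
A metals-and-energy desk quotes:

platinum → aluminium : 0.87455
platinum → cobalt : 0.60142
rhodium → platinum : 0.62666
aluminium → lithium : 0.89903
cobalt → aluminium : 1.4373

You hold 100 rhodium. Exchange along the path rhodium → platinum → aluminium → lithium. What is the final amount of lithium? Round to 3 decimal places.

49.271

100 rhodium × 0.62666 = 62.666 platinum
62.666 platinum × 0.87455 = 54.8045503 aluminium
54.8045503 aluminium × 0.89903 = 49.270934856209 lithium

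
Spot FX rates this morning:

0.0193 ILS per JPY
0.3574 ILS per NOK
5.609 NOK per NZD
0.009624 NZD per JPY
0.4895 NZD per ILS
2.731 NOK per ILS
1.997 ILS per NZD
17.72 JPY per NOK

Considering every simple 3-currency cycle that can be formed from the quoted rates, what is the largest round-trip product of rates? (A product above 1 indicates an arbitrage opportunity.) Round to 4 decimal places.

0.9813

NZD→NOK→ILS→NZD: 5.609 × 0.3574 × 0.4895 = 0.98128
JPY→NZD→NOK→JPY: 0.009624 × 5.609 × 17.72 = 0.95654
JPY→ILS→NOK→JPY: 0.0193 × 2.731 × 17.72 = 0.93399
Maximum is NZD→NOK→ILS→NZD at 0.9813; no arbitrage — every cycle loses value.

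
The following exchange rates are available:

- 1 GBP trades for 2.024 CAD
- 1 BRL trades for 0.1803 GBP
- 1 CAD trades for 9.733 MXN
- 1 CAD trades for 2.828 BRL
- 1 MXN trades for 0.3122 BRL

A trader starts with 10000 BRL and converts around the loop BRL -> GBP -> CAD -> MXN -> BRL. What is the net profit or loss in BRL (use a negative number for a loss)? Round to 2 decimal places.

1088.83

10000 BRL × 0.1803 = 1803 GBP
1803 GBP × 2.024 = 3649.272 CAD
3649.272 CAD × 9.733 = 35518.364376 MXN
35518.364376 MXN × 0.3122 = 11088.8333581872 BRL
Net change: 11088.8333581872 − 10000 = 1088.8333581872 BRL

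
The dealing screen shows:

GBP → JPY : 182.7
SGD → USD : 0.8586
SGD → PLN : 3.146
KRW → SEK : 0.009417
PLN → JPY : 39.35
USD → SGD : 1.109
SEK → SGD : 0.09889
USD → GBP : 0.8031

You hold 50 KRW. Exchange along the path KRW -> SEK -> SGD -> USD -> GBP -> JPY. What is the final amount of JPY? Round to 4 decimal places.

50 KRW × 0.009417 = 0.47085 SEK
0.47085 SEK × 0.09889 = 0.0465623565 SGD
0.0465623565 SGD × 0.8586 = 0.0399784392909 USD
0.0399784392909 USD × 0.8031 = 0.03210668459452179 GBP
0.03210668459452179 GBP × 182.7 = 5.865891275419131033 JPY

5.8659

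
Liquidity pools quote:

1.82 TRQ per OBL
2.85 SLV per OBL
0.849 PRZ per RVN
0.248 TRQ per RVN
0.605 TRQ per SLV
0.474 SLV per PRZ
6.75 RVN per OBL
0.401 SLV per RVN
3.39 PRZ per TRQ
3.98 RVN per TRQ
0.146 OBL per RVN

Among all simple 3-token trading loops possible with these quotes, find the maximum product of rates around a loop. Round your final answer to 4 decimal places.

1.0576

TRQ→RVN→OBL→TRQ: 3.98 × 0.146 × 1.82 = 1.05757
TRQ→PRZ→SLV→TRQ: 3.39 × 0.474 × 0.605 = 0.97215
TRQ→RVN→SLV→TRQ: 3.98 × 0.401 × 0.605 = 0.96557
Maximum is TRQ→RVN→OBL→TRQ at 1.0576; arbitrage exists.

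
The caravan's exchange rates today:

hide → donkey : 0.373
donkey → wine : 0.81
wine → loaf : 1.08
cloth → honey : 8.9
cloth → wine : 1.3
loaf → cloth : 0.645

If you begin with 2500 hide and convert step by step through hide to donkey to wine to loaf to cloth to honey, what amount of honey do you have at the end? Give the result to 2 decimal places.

2500 hide × 0.373 = 932.5 donkey
932.5 donkey × 0.81 = 755.325 wine
755.325 wine × 1.08 = 815.751 loaf
815.751 loaf × 0.645 = 526.159395 cloth
526.159395 cloth × 8.9 = 4682.8186155 honey

4682.82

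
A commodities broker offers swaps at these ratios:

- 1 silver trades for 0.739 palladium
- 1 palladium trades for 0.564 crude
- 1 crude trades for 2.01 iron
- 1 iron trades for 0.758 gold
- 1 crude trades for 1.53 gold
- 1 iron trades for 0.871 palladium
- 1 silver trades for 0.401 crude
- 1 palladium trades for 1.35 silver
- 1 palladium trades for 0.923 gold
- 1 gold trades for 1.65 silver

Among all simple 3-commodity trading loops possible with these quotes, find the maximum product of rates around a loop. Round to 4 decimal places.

1.1255

silver→palladium→gold→silver: 0.739 × 0.923 × 1.65 = 1.12546
silver→crude→gold→silver: 0.401 × 1.53 × 1.65 = 1.01232
iron→palladium→crude→iron: 0.871 × 0.564 × 2.01 = 0.98740
Maximum is silver→palladium→gold→silver at 1.1255; arbitrage exists.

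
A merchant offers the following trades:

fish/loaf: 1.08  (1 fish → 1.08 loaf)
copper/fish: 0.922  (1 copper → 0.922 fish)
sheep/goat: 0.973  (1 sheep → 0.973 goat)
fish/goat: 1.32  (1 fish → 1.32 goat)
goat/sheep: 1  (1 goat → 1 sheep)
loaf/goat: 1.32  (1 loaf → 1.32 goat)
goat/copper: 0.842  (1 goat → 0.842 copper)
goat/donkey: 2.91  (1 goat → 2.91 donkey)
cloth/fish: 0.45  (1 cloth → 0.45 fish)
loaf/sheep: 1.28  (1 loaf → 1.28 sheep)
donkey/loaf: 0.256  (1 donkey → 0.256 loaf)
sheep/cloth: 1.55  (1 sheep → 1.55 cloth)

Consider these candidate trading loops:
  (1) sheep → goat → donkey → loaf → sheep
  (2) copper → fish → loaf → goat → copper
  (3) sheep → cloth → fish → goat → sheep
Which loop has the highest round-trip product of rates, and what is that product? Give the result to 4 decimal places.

(1) 0.973 × 2.91 × 0.256 × 1.28 = 0.92780
(2) 0.922 × 1.08 × 1.32 × 0.842 = 1.10673
(3) 1.55 × 0.45 × 1.32 × 1 = 0.92070
Highest is cycle (2) at 1.1067 (>1, arbitrage).

1.1067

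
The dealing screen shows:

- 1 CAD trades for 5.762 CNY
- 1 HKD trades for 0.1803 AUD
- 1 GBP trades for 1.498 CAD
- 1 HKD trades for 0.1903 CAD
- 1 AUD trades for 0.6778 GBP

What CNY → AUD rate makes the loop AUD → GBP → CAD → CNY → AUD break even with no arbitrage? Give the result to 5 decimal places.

Known legs of the cycle: 0.6778 × 1.498 × 5.762 = 5.8504144328
For no arbitrage the full-cycle product must be 1, so the missing rate is 1 / 5.8504144328 ≈ 0.1709281.

0.17093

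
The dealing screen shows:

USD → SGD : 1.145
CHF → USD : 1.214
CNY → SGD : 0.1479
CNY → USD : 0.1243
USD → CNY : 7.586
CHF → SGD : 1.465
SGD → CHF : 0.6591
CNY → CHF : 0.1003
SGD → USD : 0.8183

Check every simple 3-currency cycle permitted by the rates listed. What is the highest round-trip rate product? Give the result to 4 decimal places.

0.9237

CNY→CHF→USD→CNY: 0.1003 × 1.214 × 7.586 = 0.92370
CNY→SGD→USD→CNY: 0.1479 × 0.8183 × 7.586 = 0.91811
SGD→CHF→USD→SGD: 0.6591 × 1.214 × 1.145 = 0.91617
Maximum is CNY→CHF→USD→CNY at 0.9237; no arbitrage — every cycle loses value.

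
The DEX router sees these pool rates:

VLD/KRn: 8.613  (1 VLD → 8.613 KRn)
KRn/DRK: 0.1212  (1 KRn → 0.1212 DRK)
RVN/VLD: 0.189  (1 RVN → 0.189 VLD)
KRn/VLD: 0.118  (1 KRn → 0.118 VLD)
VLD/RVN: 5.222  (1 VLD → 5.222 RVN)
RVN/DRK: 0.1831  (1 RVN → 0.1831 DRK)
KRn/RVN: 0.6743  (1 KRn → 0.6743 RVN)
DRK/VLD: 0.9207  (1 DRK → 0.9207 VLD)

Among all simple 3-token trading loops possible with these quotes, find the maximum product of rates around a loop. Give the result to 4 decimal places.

VLD→KRn→RVN→VLD: 8.613 × 0.6743 × 0.189 = 1.09766
VLD→KRn→DRK→VLD: 8.613 × 0.1212 × 0.9207 = 0.96111
VLD→RVN→DRK→VLD: 5.222 × 0.1831 × 0.9207 = 0.88033
Maximum is VLD→KRn→RVN→VLD at 1.0977; arbitrage exists.

1.0977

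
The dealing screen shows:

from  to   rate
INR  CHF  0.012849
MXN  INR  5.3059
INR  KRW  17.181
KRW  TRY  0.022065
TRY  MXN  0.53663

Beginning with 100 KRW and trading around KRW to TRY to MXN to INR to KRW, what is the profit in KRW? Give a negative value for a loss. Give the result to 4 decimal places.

7.9410

100 KRW × 0.022065 = 2.2065 TRY
2.2065 TRY × 0.53663 = 1.184074095 MXN
1.184074095 MXN × 5.3059 = 6.2825787406605 INR
6.2825787406605 INR × 17.181 = 107.9409853432880505 KRW
Net change: 107.9409853432880505 − 100 = 7.9409853432880505 KRW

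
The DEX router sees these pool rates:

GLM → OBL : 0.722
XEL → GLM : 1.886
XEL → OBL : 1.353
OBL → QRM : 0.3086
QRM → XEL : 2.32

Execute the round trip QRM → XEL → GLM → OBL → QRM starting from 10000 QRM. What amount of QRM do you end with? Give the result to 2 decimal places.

10000 QRM × 2.32 = 23200 XEL
23200 XEL × 1.886 = 43755.2 GLM
43755.2 GLM × 0.722 = 31591.2544 OBL
31591.2544 OBL × 0.3086 = 9749.06110784 QRM

9749.06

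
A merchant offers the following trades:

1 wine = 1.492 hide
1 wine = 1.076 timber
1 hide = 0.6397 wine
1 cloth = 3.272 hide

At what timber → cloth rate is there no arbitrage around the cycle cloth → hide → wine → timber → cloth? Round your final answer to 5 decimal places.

0.44402

Known legs of the cycle: 3.272 × 0.6397 × 1.076 = 2.2521738784
For no arbitrage the full-cycle product must be 1, so the missing rate is 1 / 2.2521738784 ≈ 0.4440155.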